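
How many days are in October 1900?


Month: October (month 10)
October has 31 days

31 days


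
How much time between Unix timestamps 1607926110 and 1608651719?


Difference = 1608651719 - 1607926110 = 725609 seconds
In hours: 725609 / 3600 ≈ 201.6
In days: 725609 / 86400 ≈ 8.40

725609 seconds (201.6 hours / 8.40 days)


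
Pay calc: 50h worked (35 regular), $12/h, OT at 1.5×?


Regular: 35h × $12 = $420.00
Overtime: 50 - 35 = 15h
OT pay: 15h × $12 × 1.5 = $270.00
Total = $420.00 + $270.00 = $690.00

$690.00


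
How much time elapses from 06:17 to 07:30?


End time in minutes: 7×60 + 30 = 450
Start time in minutes: 6×60 + 17 = 377
Difference = 450 - 377 = 73 minutes
= 1 hours 13 minutes

1h 13m


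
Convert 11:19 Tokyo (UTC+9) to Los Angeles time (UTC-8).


Time difference = UTC-8 - UTC+9 = -17 hours
New hour = (11 -17) mod 24
= -6 mod 24 = 18
Minutes unchanged → 18:19; -6 < 0 → previous day

18:19 (previous day)


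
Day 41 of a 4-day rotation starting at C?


Shifts: A, B, C, D
Start: C (index 2)
Day 41: (2 + 41 - 1) mod 4
= 42 mod 4
= 2
Index 2 → shift C

Shift C


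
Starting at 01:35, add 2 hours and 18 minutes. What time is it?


Start: 95 minutes from midnight
Add: 138 minutes
Total: 233 minutes
Hours: 233 ÷ 60 = 3 remainder 53

03:53


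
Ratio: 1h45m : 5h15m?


1:3 (0.33)

Duration 1: 105 minutes
Duration 2: 315 minutes
Ratio = 105:315
GCD = 105
Simplified = 1:3
As a decimal: 1/3 ≈ 0.33


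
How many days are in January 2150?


Month: January (month 1)
January has 31 days

31 days


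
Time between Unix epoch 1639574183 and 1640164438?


Difference = 1640164438 - 1639574183 = 590255 seconds
In hours: 590255 / 3600 ≈ 164.0
In days: 590255 / 86400 ≈ 6.83

590255 seconds (164.0 hours / 6.83 days)


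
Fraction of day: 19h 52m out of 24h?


0.8278 (82.78%)

Total minutes: 19×60 + 52 = 1192
Day = 24×60 = 1440 minutes
Fraction = 1192/1440 ≈ 0.8278
As a percentage: 1192/1440 × 100 ≈ 82.78%


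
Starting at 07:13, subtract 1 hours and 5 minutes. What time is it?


06:08

Start: 433 minutes from midnight
Subtract: 65 minutes
Remaining: 433 - 65 = 368
Hours: 6, Minutes: 8


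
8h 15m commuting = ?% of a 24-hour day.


34.4%

Time: 495 minutes
Day: 1440 minutes
Percentage = (495/1440) × 100 ≈ 34.4%


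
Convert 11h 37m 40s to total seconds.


41860 seconds

Hours: 11 × 3600 = 39600
Minutes: 37 × 60 = 2220
Seconds: 40
Total = 39600 + 2220 + 40 = 41860


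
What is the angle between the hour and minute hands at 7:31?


Hour hand = 7×30 + 31×0.5 = 225.5°
Minute hand = 31×6 = 186°
Difference = |225.5 - 186| = 39.5°

39.5°


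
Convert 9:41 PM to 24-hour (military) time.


21:41

Input: 9:41 PM
PM: 9 + 12 = 21


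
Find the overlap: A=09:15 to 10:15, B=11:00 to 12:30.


0 minutes

Meeting A: 555-615 (in minutes from midnight)
Meeting B: 660-750
Overlap start = max(555, 660) = 660
Overlap end = min(615, 750) = 615
Overlap = max(0, 615 - 660) = 0 min


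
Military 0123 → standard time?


Hour: 1
1 < 12 → AM

1:23 AM


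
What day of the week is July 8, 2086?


Monday

Zeller's congruence:
q=8, m=7, k=86, j=20
h = (8 + ⌊13×8/5⌋ + 86 + ⌊86/4⌋ + ⌊20/4⌋ - 2×20) mod 7
= (8 + 20 + 86 + 21 + 5 - 40) mod 7
= 100 mod 7 = 2
h=2 → Monday


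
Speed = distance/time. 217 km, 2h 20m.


93.0 km/h

Distance: 217 km
Time: 2h 20m = 140 min = 140/60 = 7/3 hours
Speed = 217 ÷ (7/3) = 217 × 3 / 7 = 651/7 = 93.0 km/h


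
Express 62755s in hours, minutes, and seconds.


17h 25m 55s

Hours: 62755 ÷ 3600 = 17 remainder 1555
Minutes: 1555 ÷ 60 = 25 remainder 55
Seconds: 55


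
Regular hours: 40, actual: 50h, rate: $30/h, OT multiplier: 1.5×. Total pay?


Regular: 40h × $30 = $1200.00
Overtime: 50 - 40 = 10h
OT pay: 10h × $30 × 1.5 = $450.00
Total = $1200.00 + $450.00 = $1650.00

$1650.00


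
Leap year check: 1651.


No

Rules: divisible by 4 AND (not by 100 OR by 400)
1651 ÷ 4 = 412 remainder 3 → not divisible by 4
Not divisible by 4 → not a leap year


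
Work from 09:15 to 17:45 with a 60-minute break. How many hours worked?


Total time = (17×60+45) - (9×60+15)
= 1065 - 555 = 510 min
Minus break: 510 - 60 = 450 min
= 7h 30m

7h 30m (450 minutes)


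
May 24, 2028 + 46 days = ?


July 9, 2028

Start: May 24, 2028
Add 46 days
May 24 → June 1: 31 - 24 + 1 = 8 days (46 - 8 = 38 left)
June 1 → July 1: 30 - 1 + 1 = 30 days (38 - 30 = 8 left)
July 1 + 8 = July 9, 2028


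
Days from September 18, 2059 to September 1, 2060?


349 days

From September 18, 2059 to September 1, 2060
Rest of September 2059: 30 - 18 = 12
Full months: October 31, November 30, December 31, January 31, February 2060 29, March 31, April 30, May 31, June 30, July 31, August 31
Days into September 2060: 1
Total = 12 + 31 + 30 + 31 + 31 + 29 + 31 + 30 + 31 + 30 + 31 + 31 + 1 = 349 days


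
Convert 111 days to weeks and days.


15 weeks 6 days

Weeks: 111 ÷ 7 = 15 remainder 6


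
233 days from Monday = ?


Wednesday

Start: Monday (index 0)
(0 + 233) mod 7
= 233 mod 7
= 2
Index 2 → Wednesday


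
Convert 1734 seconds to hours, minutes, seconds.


Hours: 1734 ÷ 3600 = 0 remainder 1734
Minutes: 1734 ÷ 60 = 28 remainder 54
Seconds: 54

0h 28m 54s


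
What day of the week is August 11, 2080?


Zeller's congruence:
q=11, m=8, k=80, j=20
h = (11 + ⌊13×9/5⌋ + 80 + ⌊80/4⌋ + ⌊20/4⌋ - 2×20) mod 7
= (11 + 23 + 80 + 20 + 5 - 40) mod 7
= 99 mod 7 = 1
h=1 → Sunday

Sunday


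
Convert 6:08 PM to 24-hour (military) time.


18:08

Input: 6:08 PM
PM: 6 + 12 = 18


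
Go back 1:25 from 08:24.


Start: 504 minutes from midnight
Subtract: 85 minutes
Remaining: 504 - 85 = 419
Hours: 6, Minutes: 59

06:59


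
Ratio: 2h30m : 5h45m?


10:23 (0.43)

Duration 1: 150 minutes
Duration 2: 345 minutes
Ratio = 150:345
GCD = 15
Simplified = 10:23
As a decimal: 10/23 ≈ 0.43


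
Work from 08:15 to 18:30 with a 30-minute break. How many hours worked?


Total time = (18×60+30) - (8×60+15)
= 1110 - 495 = 615 min
Minus break: 615 - 30 = 585 min
= 9h 45m

9h 45m (585 minutes)


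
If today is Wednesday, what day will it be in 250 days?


Monday

Start: Wednesday (index 2)
(2 + 250) mod 7
= 252 mod 7
= 0
Index 0 → Monday


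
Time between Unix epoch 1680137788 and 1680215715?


77927 seconds (21.6 hours / 0.90 days)

Difference = 1680215715 - 1680137788 = 77927 seconds
In hours: 77927 / 3600 ≈ 21.6
In days: 77927 / 86400 ≈ 0.90


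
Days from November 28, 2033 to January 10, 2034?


43 days

From November 28, 2033 to January 10, 2034
Rest of November 2033: 30 - 28 = 2
Full months: December 31
Days into January 2034: 10
Total = 2 + 31 + 10 = 43 days


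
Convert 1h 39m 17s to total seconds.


Hours: 1 × 3600 = 3600
Minutes: 39 × 60 = 2340
Seconds: 17
Total = 3600 + 2340 + 17 = 5957

5957 seconds


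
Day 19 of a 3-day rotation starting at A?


Shift A

Shifts: A, B, C
Start: A (index 0)
Day 19: (0 + 19 - 1) mod 3
= 18 mod 3
= 0
Index 0 → shift A


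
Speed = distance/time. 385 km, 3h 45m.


Distance: 385 km
Time: 3h 45m = 225 min = 225/60 = 15/4 hours
Speed = 385 ÷ (15/4) = 385 × 4 / 15 = 1540/15 ≈ 102.7 km/h

102.7 km/h


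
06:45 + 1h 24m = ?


Start: 405 minutes from midnight
Add: 84 minutes
Total: 489 minutes
Hours: 489 ÷ 60 = 8 remainder 9

08:09


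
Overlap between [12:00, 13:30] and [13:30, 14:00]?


0 minutes

Meeting A: 720-810 (in minutes from midnight)
Meeting B: 810-840
Overlap start = max(720, 810) = 810
Overlap end = min(810, 840) = 810
Overlap = max(0, 810 - 810) = 0 min


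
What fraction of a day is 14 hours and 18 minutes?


Total minutes: 14×60 + 18 = 858
Day = 24×60 = 1440 minutes
Fraction = 858/1440 ≈ 0.5958
As a percentage: 858/1440 × 100 ≈ 59.58%

0.5958 (59.58%)


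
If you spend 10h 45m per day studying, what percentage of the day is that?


44.8%

Time: 645 minutes
Day: 1440 minutes
Percentage = (645/1440) × 100 ≈ 44.8%


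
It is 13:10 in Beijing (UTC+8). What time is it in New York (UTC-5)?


00:10

Time difference = UTC-5 - UTC+8 = -13 hours
New hour = (13 -13) mod 24
= 0 mod 24 = 0
Minutes unchanged → 00:10


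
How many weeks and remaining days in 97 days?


13 weeks 6 days

Weeks: 97 ÷ 7 = 13 remainder 6


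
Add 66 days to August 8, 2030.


October 13, 2030

Start: August 8, 2030
Add 66 days
August 8 → September 1: 31 - 8 + 1 = 24 days (66 - 24 = 42 left)
September 1 → October 1: 30 - 1 + 1 = 30 days (42 - 30 = 12 left)
October 1 + 12 = October 13, 2030


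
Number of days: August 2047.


31 days

Month: August (month 8)
August has 31 days


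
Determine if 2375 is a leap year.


Rules: divisible by 4 AND (not by 100 OR by 400)
2375 ÷ 4 = 593 remainder 3 → not divisible by 4
Not divisible by 4 → not a leap year

No


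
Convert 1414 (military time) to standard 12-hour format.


2:14 PM

Hour: 14
14 - 12 = 2 → PM


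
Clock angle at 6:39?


Hour hand = 6×30 + 39×0.5 = 199.5°
Minute hand = 39×6 = 234°
Difference = |199.5 - 234| = 34.5°

34.5°


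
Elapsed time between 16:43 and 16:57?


0h 14m

End time in minutes: 16×60 + 57 = 1017
Start time in minutes: 16×60 + 43 = 1003
Difference = 1017 - 1003 = 14 minutes
= 0 hours 14 minutes


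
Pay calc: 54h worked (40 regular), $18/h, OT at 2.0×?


Regular: 40h × $18 = $720.00
Overtime: 54 - 40 = 14h
OT pay: 14h × $18 × 2.0 = $504.00
Total = $720.00 + $504.00 = $1224.00

$1224.00


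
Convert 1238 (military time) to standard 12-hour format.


Hour: 12
12 → 12 PM (noon)

12:38 PM


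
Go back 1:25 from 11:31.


Start: 691 minutes from midnight
Subtract: 85 minutes
Remaining: 691 - 85 = 606
Hours: 10, Minutes: 6

10:06


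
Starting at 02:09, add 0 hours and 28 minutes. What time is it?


Start: 129 minutes from midnight
Add: 28 minutes
Total: 157 minutes
Hours: 157 ÷ 60 = 2 remainder 37

02:37


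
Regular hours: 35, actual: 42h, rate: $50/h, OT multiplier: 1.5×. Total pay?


$2275.00

Regular: 35h × $50 = $1750.00
Overtime: 42 - 35 = 7h
OT pay: 7h × $50 × 1.5 = $525.00
Total = $1750.00 + $525.00 = $2275.00


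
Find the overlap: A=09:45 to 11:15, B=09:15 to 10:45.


60 minutes

Meeting A: 585-675 (in minutes from midnight)
Meeting B: 555-645
Overlap start = max(585, 555) = 585
Overlap end = min(675, 645) = 645
Overlap = max(0, 645 - 585) = 60 min


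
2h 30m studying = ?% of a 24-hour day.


Time: 150 minutes
Day: 1440 minutes
Percentage = (150/1440) × 100 ≈ 10.4%

10.4%


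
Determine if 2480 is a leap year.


Rules: divisible by 4 AND (not by 100 OR by 400)
2480 ÷ 4 = 620 exactly → divisible by 4
2480 ÷ 100 = 24 remainder 80 → not divisible by 100
Divisible by 4 but not by 100 → leap year

Yes


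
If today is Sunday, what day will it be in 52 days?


Start: Sunday (index 6)
(6 + 52) mod 7
= 58 mod 7
= 2
Index 2 → Wednesday

Wednesday


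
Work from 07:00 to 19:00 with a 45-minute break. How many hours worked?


11h 15m (675 minutes)

Total time = (19×60+0) - (7×60+0)
= 1140 - 420 = 720 min
Minus break: 720 - 45 = 675 min
= 11h 15m


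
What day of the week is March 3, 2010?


Wednesday

Zeller's congruence:
q=3, m=3, k=10, j=20
h = (3 + ⌊13×4/5⌋ + 10 + ⌊10/4⌋ + ⌊20/4⌋ - 2×20) mod 7
= (3 + 10 + 10 + 2 + 5 - 40) mod 7
= -10 mod 7 = 4
h=4 → Wednesday


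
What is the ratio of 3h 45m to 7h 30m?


1:2 (0.50)

Duration 1: 225 minutes
Duration 2: 450 minutes
Ratio = 225:450
GCD = 225
Simplified = 1:2
As a decimal: 1/2 = 0.50


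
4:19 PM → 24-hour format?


Input: 4:19 PM
PM: 4 + 12 = 16

16:19


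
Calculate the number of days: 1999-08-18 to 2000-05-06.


From August 18, 1999 to May 6, 2000
Rest of August 1999: 31 - 18 = 13
Full months: September 30, October 31, November 30, December 31, January 31, February 2000 29, March 31, April 30
Days into May 2000: 6
Total = 13 + 30 + 31 + 30 + 31 + 31 + 29 + 31 + 30 + 6 = 262 days

262 days


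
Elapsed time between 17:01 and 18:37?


1h 36m

End time in minutes: 18×60 + 37 = 1117
Start time in minutes: 17×60 + 1 = 1021
Difference = 1117 - 1021 = 96 minutes
= 1 hours 36 minutes


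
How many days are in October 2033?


31 days

Month: October (month 10)
October has 31 days


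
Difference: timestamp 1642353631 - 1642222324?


Difference = 1642353631 - 1642222324 = 131307 seconds
In hours: 131307 / 3600 ≈ 36.5
In days: 131307 / 86400 ≈ 1.52

131307 seconds (36.5 hours / 1.52 days)


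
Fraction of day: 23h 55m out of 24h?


0.9965 (99.65%)

Total minutes: 23×60 + 55 = 1435
Day = 24×60 = 1440 minutes
Fraction = 1435/1440 ≈ 0.9965
As a percentage: 1435/1440 × 100 ≈ 99.65%


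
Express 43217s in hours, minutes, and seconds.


Hours: 43217 ÷ 3600 = 12 remainder 17
Minutes: 17 ÷ 60 = 0 remainder 17
Seconds: 17

12h 0m 17s


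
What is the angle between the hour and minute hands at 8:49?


29.5°

Hour hand = 8×30 + 49×0.5 = 264.5°
Minute hand = 49×6 = 294°
Difference = |264.5 - 294| = 29.5°


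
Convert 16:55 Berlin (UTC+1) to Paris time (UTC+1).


16:55

Time difference = UTC+1 - UTC+1 = +0 hours
New hour = (16 + 0) mod 24
= 16 mod 24 = 16
Minutes unchanged → 16:55


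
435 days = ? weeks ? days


62 weeks 1 days

Weeks: 435 ÷ 7 = 62 remainder 1


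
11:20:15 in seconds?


40815 seconds

Hours: 11 × 3600 = 39600
Minutes: 20 × 60 = 1200
Seconds: 15
Total = 39600 + 1200 + 15 = 40815


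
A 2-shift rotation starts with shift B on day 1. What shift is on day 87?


Shift B

Shifts: A, B
Start: B (index 1)
Day 87: (1 + 87 - 1) mod 2
= 87 mod 2
= 1
Index 1 → shift B


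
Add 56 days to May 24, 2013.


July 19, 2013

Start: May 24, 2013
Add 56 days
May 24 → June 1: 31 - 24 + 1 = 8 days (56 - 8 = 48 left)
June 1 → July 1: 30 - 1 + 1 = 30 days (48 - 30 = 18 left)
July 1 + 18 = July 19, 2013


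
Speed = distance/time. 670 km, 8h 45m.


Distance: 670 km
Time: 8h 45m = 525 min = 525/60 = 35/4 hours
Speed = 670 ÷ (35/4) = 670 × 4 / 35 = 2680/35 ≈ 76.6 km/h

76.6 km/h


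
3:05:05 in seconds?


Hours: 3 × 3600 = 10800
Minutes: 5 × 60 = 300
Seconds: 5
Total = 10800 + 300 + 5 = 11105

11105 seconds


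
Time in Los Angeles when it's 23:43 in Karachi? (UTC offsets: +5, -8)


10:43

Time difference = UTC-8 - UTC+5 = -13 hours
New hour = (23 -13) mod 24
= 10 mod 24 = 10
Minutes unchanged → 10:43


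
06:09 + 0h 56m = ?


07:05

Start: 369 minutes from midnight
Add: 56 minutes
Total: 425 minutes
Hours: 425 ÷ 60 = 7 remainder 5


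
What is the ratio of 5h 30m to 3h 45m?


Duration 1: 330 minutes
Duration 2: 225 minutes
Ratio = 330:225
GCD = 15
Simplified = 22:15
As a decimal: 22/15 ≈ 1.47

22:15 (1.47)


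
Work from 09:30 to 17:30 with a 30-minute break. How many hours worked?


7h 30m (450 minutes)

Total time = (17×60+30) - (9×60+30)
= 1050 - 570 = 480 min
Minus break: 480 - 30 = 450 min
= 7h 30m


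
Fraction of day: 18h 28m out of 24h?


Total minutes: 18×60 + 28 = 1108
Day = 24×60 = 1440 minutes
Fraction = 1108/1440 ≈ 0.7694
As a percentage: 1108/1440 × 100 ≈ 76.94%

0.7694 (76.94%)


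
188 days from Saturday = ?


Friday

Start: Saturday (index 5)
(5 + 188) mod 7
= 193 mod 7
= 4
Index 4 → Friday


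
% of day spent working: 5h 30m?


22.9%

Time: 330 minutes
Day: 1440 minutes
Percentage = (330/1440) × 100 ≈ 22.9%


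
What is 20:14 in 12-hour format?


8:14 PM

Hour: 20
20 - 12 = 8 → PM


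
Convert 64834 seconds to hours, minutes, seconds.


Hours: 64834 ÷ 3600 = 18 remainder 34
Minutes: 34 ÷ 60 = 0 remainder 34
Seconds: 34

18h 0m 34s


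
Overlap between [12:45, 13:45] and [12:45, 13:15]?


Meeting A: 765-825 (in minutes from midnight)
Meeting B: 765-795
Overlap start = max(765, 765) = 765
Overlap end = min(825, 795) = 795
Overlap = max(0, 795 - 765) = 30 min

30 minutes


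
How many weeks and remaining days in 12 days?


1 weeks 5 days

Weeks: 12 ÷ 7 = 1 remainder 5


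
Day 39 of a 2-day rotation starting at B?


Shifts: A, B
Start: B (index 1)
Day 39: (1 + 39 - 1) mod 2
= 39 mod 2
= 1
Index 1 → shift B

Shift B


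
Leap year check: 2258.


No

Rules: divisible by 4 AND (not by 100 OR by 400)
2258 ÷ 4 = 564 remainder 2 → not divisible by 4
Not divisible by 4 → not a leap year


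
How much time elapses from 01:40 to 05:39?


End time in minutes: 5×60 + 39 = 339
Start time in minutes: 1×60 + 40 = 100
Difference = 339 - 100 = 239 minutes
= 3 hours 59 minutes

3h 59m


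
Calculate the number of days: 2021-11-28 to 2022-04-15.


From November 28, 2021 to April 15, 2022
Rest of November 2021: 30 - 28 = 2
Full months: December 31, January 31, February 2022 28, March 31
Days into April 2022: 15
Total = 2 + 31 + 31 + 28 + 31 + 15 = 138 days

138 days


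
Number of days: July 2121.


Month: July (month 7)
July has 31 days

31 days


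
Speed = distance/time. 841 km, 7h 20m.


114.7 km/h

Distance: 841 km
Time: 7h 20m = 440 min = 440/60 = 22/3 hours
Speed = 841 ÷ (22/3) = 841 × 3 / 22 = 2523/22 ≈ 114.7 km/h


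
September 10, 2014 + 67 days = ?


November 16, 2014

Start: September 10, 2014
Add 67 days
September 10 → October 1: 30 - 10 + 1 = 21 days (67 - 21 = 46 left)
October 1 → November 1: 31 - 1 + 1 = 31 days (46 - 31 = 15 left)
November 1 + 15 = November 16, 2014


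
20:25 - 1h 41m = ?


Start: 1225 minutes from midnight
Subtract: 101 minutes
Remaining: 1225 - 101 = 1124
Hours: 18, Minutes: 44

18:44


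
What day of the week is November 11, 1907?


Monday

Zeller's congruence:
q=11, m=11, k=7, j=19
h = (11 + ⌊13×12/5⌋ + 7 + ⌊7/4⌋ + ⌊19/4⌋ - 2×19) mod 7
= (11 + 31 + 7 + 1 + 4 - 38) mod 7
= 16 mod 7 = 2
h=2 → Monday


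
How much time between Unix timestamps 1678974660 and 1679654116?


679456 seconds (188.7 hours / 7.86 days)

Difference = 1679654116 - 1678974660 = 679456 seconds
In hours: 679456 / 3600 ≈ 188.7
In days: 679456 / 86400 ≈ 7.86


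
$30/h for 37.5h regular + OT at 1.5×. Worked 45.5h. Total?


$1485.00

Regular: 37.5h × $30 = $1125.00
Overtime: 45.5 - 37.5 = 8.0h
OT pay: 8.0h × $30 × 1.5 = $360.00
Total = $1125.00 + $360.00 = $1485.00


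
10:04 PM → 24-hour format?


Input: 10:04 PM
PM: 10 + 12 = 22

22:04


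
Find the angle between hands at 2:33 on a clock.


121.5°

Hour hand = 2×30 + 33×0.5 = 76.5°
Minute hand = 33×6 = 198°
Difference = |76.5 - 198| = 121.5°


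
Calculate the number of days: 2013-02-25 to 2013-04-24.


58 days

From February 25, 2013 to April 24, 2013
Rest of February 2013: 28 - 25 = 3
Full months: March 31
Days into April 2013: 24
Total = 3 + 31 + 24 = 58 days


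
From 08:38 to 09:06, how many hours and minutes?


0h 28m

End time in minutes: 9×60 + 6 = 546
Start time in minutes: 8×60 + 38 = 518
Difference = 546 - 518 = 28 minutes
= 0 hours 28 minutes


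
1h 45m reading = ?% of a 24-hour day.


Time: 105 minutes
Day: 1440 minutes
Percentage = (105/1440) × 100 ≈ 7.3%

7.3%


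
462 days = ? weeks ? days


Weeks: 462 ÷ 7 = 66 remainder 0

66 weeks 0 days


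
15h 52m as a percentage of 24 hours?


0.6611 (66.11%)

Total minutes: 15×60 + 52 = 952
Day = 24×60 = 1440 minutes
Fraction = 952/1440 ≈ 0.6611
As a percentage: 952/1440 × 100 ≈ 66.11%


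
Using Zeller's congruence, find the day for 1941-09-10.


Zeller's congruence:
q=10, m=9, k=41, j=19
h = (10 + ⌊13×10/5⌋ + 41 + ⌊41/4⌋ + ⌊19/4⌋ - 2×19) mod 7
= (10 + 26 + 41 + 10 + 4 - 38) mod 7
= 53 mod 7 = 4
h=4 → Wednesday

Wednesday


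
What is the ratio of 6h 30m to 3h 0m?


Duration 1: 390 minutes
Duration 2: 180 minutes
Ratio = 390:180
GCD = 30
Simplified = 13:6
As a decimal: 13/6 ≈ 2.17

13:6 (2.17)


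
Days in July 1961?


31 days

Month: July (month 7)
July has 31 days


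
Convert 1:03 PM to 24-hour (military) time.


13:03

Input: 1:03 PM
PM: 1 + 12 = 13


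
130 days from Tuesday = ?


Start: Tuesday (index 1)
(1 + 130) mod 7
= 131 mod 7
= 5
Index 5 → Saturday

Saturday


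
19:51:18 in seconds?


Hours: 19 × 3600 = 68400
Minutes: 51 × 60 = 3060
Seconds: 18
Total = 68400 + 3060 + 18 = 71478

71478 seconds


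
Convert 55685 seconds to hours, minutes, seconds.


Hours: 55685 ÷ 3600 = 15 remainder 1685
Minutes: 1685 ÷ 60 = 28 remainder 5
Seconds: 5

15h 28m 5s


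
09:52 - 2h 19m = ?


Start: 592 minutes from midnight
Subtract: 139 minutes
Remaining: 592 - 139 = 453
Hours: 7, Minutes: 33

07:33


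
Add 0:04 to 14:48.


14:52

Start: 888 minutes from midnight
Add: 4 minutes
Total: 892 minutes
Hours: 892 ÷ 60 = 14 remainder 52


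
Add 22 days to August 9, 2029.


August 31, 2029

Start: August 9, 2029
Add 22 days
August 9 + 22 = August 31, 2029


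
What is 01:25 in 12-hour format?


1:25 AM

Hour: 1
1 < 12 → AM


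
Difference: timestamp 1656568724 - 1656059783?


508941 seconds (141.4 hours / 5.89 days)

Difference = 1656568724 - 1656059783 = 508941 seconds
In hours: 508941 / 3600 ≈ 141.4
In days: 508941 / 86400 ≈ 5.89


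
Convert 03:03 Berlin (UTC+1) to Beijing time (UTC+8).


Time difference = UTC+8 - UTC+1 = +7 hours
New hour = (3 + 7) mod 24
= 10 mod 24 = 10
Minutes unchanged → 10:03

10:03


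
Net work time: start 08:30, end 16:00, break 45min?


6h 45m (405 minutes)

Total time = (16×60+0) - (8×60+30)
= 960 - 510 = 450 min
Minus break: 450 - 45 = 405 min
= 6h 45m


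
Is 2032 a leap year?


Rules: divisible by 4 AND (not by 100 OR by 400)
2032 ÷ 4 = 508 exactly → divisible by 4
2032 ÷ 100 = 20 remainder 32 → not divisible by 100
Divisible by 4 but not by 100 → leap year

Yes


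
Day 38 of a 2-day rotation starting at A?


Shifts: A, B
Start: A (index 0)
Day 38: (0 + 38 - 1) mod 2
= 37 mod 2
= 1
Index 1 → shift B

Shift B


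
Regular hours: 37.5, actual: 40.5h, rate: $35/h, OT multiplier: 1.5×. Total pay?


Regular: 37.5h × $35 = $1312.50
Overtime: 40.5 - 37.5 = 3.0h
OT pay: 3.0h × $35 × 1.5 = $157.50
Total = $1312.50 + $157.50 = $1470.00

$1470.00


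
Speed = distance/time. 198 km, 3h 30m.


Distance: 198 km
Time: 3h 30m = 210 min = 210/60 = 7/2 hours
Speed = 198 ÷ (7/2) = 198 × 2 / 7 = 396/7 ≈ 56.6 km/h

56.6 km/h


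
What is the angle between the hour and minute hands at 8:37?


Hour hand = 8×30 + 37×0.5 = 258.5°
Minute hand = 37×6 = 222°
Difference = |258.5 - 222| = 36.5°

36.5°


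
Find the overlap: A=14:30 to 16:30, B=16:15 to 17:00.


15 minutes

Meeting A: 870-990 (in minutes from midnight)
Meeting B: 975-1020
Overlap start = max(870, 975) = 975
Overlap end = min(990, 1020) = 990
Overlap = max(0, 990 - 975) = 15 min


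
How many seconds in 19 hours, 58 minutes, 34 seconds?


Hours: 19 × 3600 = 68400
Minutes: 58 × 60 = 3480
Seconds: 34
Total = 68400 + 3480 + 34 = 71914

71914 seconds


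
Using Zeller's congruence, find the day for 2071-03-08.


Zeller's congruence:
q=8, m=3, k=71, j=20
h = (8 + ⌊13×4/5⌋ + 71 + ⌊71/4⌋ + ⌊20/4⌋ - 2×20) mod 7
= (8 + 10 + 71 + 17 + 5 - 40) mod 7
= 71 mod 7 = 1
h=1 → Sunday

Sunday


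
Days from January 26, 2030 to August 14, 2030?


From January 26, 2030 to August 14, 2030
Rest of January 2030: 31 - 26 = 5
Full months: February 2030 28, March 31, April 30, May 31, June 30, July 31
Days into August 2030: 14
Total = 5 + 28 + 31 + 30 + 31 + 30 + 31 + 14 = 200 days

200 days


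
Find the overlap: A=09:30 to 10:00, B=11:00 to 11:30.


Meeting A: 570-600 (in minutes from midnight)
Meeting B: 660-690
Overlap start = max(570, 660) = 660
Overlap end = min(600, 690) = 600
Overlap = max(0, 600 - 660) = 0 min

0 minutes


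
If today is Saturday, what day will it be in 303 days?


Start: Saturday (index 5)
(5 + 303) mod 7
= 308 mod 7
= 0
Index 0 → Monday

Monday


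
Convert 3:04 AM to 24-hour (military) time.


03:04

Input: 3:04 AM
AM hour stays: 3


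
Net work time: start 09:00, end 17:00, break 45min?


Total time = (17×60+0) - (9×60+0)
= 1020 - 540 = 480 min
Minus break: 480 - 45 = 435 min
= 7h 15m

7h 15m (435 minutes)


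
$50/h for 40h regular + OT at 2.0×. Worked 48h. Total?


$2800.00

Regular: 40h × $50 = $2000.00
Overtime: 48 - 40 = 8h
OT pay: 8h × $50 × 2.0 = $800.00
Total = $2000.00 + $800.00 = $2800.00


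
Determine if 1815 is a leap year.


Rules: divisible by 4 AND (not by 100 OR by 400)
1815 ÷ 4 = 453 remainder 3 → not divisible by 4
Not divisible by 4 → not a leap year

No


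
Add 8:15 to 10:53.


19:08

Start: 653 minutes from midnight
Add: 495 minutes
Total: 1148 minutes
Hours: 1148 ÷ 60 = 19 remainder 8


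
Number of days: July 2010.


Month: July (month 7)
July has 31 days

31 days


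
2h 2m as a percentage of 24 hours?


Total minutes: 2×60 + 2 = 122
Day = 24×60 = 1440 minutes
Fraction = 122/1440 ≈ 0.0847
As a percentage: 122/1440 × 100 ≈ 8.47%

0.0847 (8.47%)


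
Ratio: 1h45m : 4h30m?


7:18 (0.39)

Duration 1: 105 minutes
Duration 2: 270 minutes
Ratio = 105:270
GCD = 15
Simplified = 7:18
As a decimal: 7/18 ≈ 0.39


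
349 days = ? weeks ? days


49 weeks 6 days

Weeks: 349 ÷ 7 = 49 remainder 6


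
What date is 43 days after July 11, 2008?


August 23, 2008

Start: July 11, 2008
Add 43 days
July 11 → August 1: 31 - 11 + 1 = 21 days (43 - 21 = 22 left)
August 1 + 22 = August 23, 2008


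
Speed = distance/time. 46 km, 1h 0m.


Distance: 46 km
Time: 1 hours
Speed = 46 / 1 = 46.0 km/h

46.0 km/h


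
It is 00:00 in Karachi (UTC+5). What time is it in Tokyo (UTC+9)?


Time difference = UTC+9 - UTC+5 = +4 hours
New hour = (0 + 4) mod 24
= 4 mod 24 = 4
Minutes unchanged → 04:00

04:00


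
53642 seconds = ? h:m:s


Hours: 53642 ÷ 3600 = 14 remainder 3242
Minutes: 3242 ÷ 60 = 54 remainder 2
Seconds: 2

14h 54m 2s


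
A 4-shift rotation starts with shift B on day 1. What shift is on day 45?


Shifts: A, B, C, D
Start: B (index 1)
Day 45: (1 + 45 - 1) mod 4
= 45 mod 4
= 1
Index 1 → shift B

Shift B


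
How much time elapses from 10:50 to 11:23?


0h 33m

End time in minutes: 11×60 + 23 = 683
Start time in minutes: 10×60 + 50 = 650
Difference = 683 - 650 = 33 minutes
= 0 hours 33 minutes


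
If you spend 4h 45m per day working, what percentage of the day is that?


Time: 285 minutes
Day: 1440 minutes
Percentage = (285/1440) × 100 ≈ 19.8%

19.8%


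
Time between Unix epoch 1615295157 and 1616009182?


714025 seconds (198.3 hours / 8.26 days)

Difference = 1616009182 - 1615295157 = 714025 seconds
In hours: 714025 / 3600 ≈ 198.3
In days: 714025 / 86400 ≈ 8.26


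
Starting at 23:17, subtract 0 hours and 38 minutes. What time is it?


22:39

Start: 1397 minutes from midnight
Subtract: 38 minutes
Remaining: 1397 - 38 = 1359
Hours: 22, Minutes: 39


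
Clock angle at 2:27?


88.5°

Hour hand = 2×30 + 27×0.5 = 73.5°
Minute hand = 27×6 = 162°
Difference = |73.5 - 162| = 88.5°


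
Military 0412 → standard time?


Hour: 4
4 < 12 → AM

4:12 AM


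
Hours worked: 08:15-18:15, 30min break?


9h 30m (570 minutes)

Total time = (18×60+15) - (8×60+15)
= 1095 - 495 = 600 min
Minus break: 600 - 30 = 570 min
= 9h 30m


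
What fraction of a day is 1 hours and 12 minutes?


Total minutes: 1×60 + 12 = 72
Day = 24×60 = 1440 minutes
Fraction = 72/1440 = 0.0500
As a percentage: 72/1440 × 100 = 5.00%

0.0500 (5.00%)


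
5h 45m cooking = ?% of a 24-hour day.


Time: 345 minutes
Day: 1440 minutes
Percentage = (345/1440) × 100 ≈ 24.0%

24.0%


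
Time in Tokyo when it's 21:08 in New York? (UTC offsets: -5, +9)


11:08 (next day)

Time difference = UTC+9 - UTC-5 = +14 hours
New hour = (21 + 14) mod 24
= 35 mod 24 = 11
Minutes unchanged → 11:08; 35 ≥ 24 → next day


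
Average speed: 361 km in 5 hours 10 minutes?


Distance: 361 km
Time: 5h 10m = 310 min = 310/60 = 31/6 hours
Speed = 361 ÷ (31/6) = 361 × 6 / 31 = 2166/31 ≈ 69.9 km/h

69.9 km/h


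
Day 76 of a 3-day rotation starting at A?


Shifts: A, B, C
Start: A (index 0)
Day 76: (0 + 76 - 1) mod 3
= 75 mod 3
= 0
Index 0 → shift A

Shift A


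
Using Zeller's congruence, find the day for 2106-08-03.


Zeller's congruence:
q=3, m=8, k=6, j=21
h = (3 + ⌊13×9/5⌋ + 6 + ⌊6/4⌋ + ⌊21/4⌋ - 2×21) mod 7
= (3 + 23 + 6 + 1 + 5 - 42) mod 7
= -4 mod 7 = 3
h=3 → Tuesday

Tuesday


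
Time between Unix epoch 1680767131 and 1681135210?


368079 seconds (102.2 hours / 4.26 days)

Difference = 1681135210 - 1680767131 = 368079 seconds
In hours: 368079 / 3600 ≈ 102.2
In days: 368079 / 86400 ≈ 4.26


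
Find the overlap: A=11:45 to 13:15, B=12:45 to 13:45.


30 minutes

Meeting A: 705-795 (in minutes from midnight)
Meeting B: 765-825
Overlap start = max(705, 765) = 765
Overlap end = min(795, 825) = 795
Overlap = max(0, 795 - 765) = 30 min


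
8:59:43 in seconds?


Hours: 8 × 3600 = 28800
Minutes: 59 × 60 = 3540
Seconds: 43
Total = 28800 + 3540 + 43 = 32383

32383 seconds


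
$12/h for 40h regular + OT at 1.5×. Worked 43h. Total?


Regular: 40h × $12 = $480.00
Overtime: 43 - 40 = 3h
OT pay: 3h × $12 × 1.5 = $54.00
Total = $480.00 + $54.00 = $534.00

$534.00


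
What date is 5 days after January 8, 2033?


Start: January 8, 2033
Add 5 days
January 8 + 5 = January 13, 2033

January 13, 2033


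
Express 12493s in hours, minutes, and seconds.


Hours: 12493 ÷ 3600 = 3 remainder 1693
Minutes: 1693 ÷ 60 = 28 remainder 13
Seconds: 13

3h 28m 13s


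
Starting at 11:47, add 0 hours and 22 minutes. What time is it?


Start: 707 minutes from midnight
Add: 22 minutes
Total: 729 minutes
Hours: 729 ÷ 60 = 12 remainder 9

12:09


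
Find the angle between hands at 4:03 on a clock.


103.5°

Hour hand = 4×30 + 3×0.5 = 121.5°
Minute hand = 3×6 = 18°
Difference = |121.5 - 18| = 103.5°


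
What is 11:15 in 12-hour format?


11:15 AM

Hour: 11
11 < 12 → AM


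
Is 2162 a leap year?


No

Rules: divisible by 4 AND (not by 100 OR by 400)
2162 ÷ 4 = 540 remainder 2 → not divisible by 4
Not divisible by 4 → not a leap year


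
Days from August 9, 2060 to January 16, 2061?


160 days

From August 9, 2060 to January 16, 2061
Rest of August 2060: 31 - 9 = 22
Full months: September 30, October 31, November 30, December 31
Days into January 2061: 16
Total = 22 + 30 + 31 + 30 + 31 + 16 = 160 days


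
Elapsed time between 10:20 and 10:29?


End time in minutes: 10×60 + 29 = 629
Start time in minutes: 10×60 + 20 = 620
Difference = 629 - 620 = 9 minutes
= 0 hours 9 minutes

0h 9m


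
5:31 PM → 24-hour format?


Input: 5:31 PM
PM: 5 + 12 = 17

17:31


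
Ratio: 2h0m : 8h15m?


Duration 1: 120 minutes
Duration 2: 495 minutes
Ratio = 120:495
GCD = 15
Simplified = 8:33
As a decimal: 8/33 ≈ 0.24

8:33 (0.24)


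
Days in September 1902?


Month: September (month 9)
September has 30 days

30 days


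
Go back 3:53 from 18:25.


14:32

Start: 1105 minutes from midnight
Subtract: 233 minutes
Remaining: 1105 - 233 = 872
Hours: 14, Minutes: 32


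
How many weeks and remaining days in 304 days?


Weeks: 304 ÷ 7 = 43 remainder 3

43 weeks 3 days


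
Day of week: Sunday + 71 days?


Monday

Start: Sunday (index 6)
(6 + 71) mod 7
= 77 mod 7
= 0
Index 0 → Monday


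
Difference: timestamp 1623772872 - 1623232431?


Difference = 1623772872 - 1623232431 = 540441 seconds
In hours: 540441 / 3600 ≈ 150.1
In days: 540441 / 86400 ≈ 6.26

540441 seconds (150.1 hours / 6.26 days)


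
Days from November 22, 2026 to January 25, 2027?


64 days

From November 22, 2026 to January 25, 2027
Rest of November 2026: 30 - 22 = 8
Full months: December 31
Days into January 2027: 25
Total = 8 + 31 + 25 = 64 days


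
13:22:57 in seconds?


Hours: 13 × 3600 = 46800
Minutes: 22 × 60 = 1320
Seconds: 57
Total = 46800 + 1320 + 57 = 48177

48177 seconds


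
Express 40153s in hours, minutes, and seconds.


Hours: 40153 ÷ 3600 = 11 remainder 553
Minutes: 553 ÷ 60 = 9 remainder 13
Seconds: 13

11h 9m 13s


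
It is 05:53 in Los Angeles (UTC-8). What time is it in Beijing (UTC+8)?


Time difference = UTC+8 - UTC-8 = +16 hours
New hour = (5 + 16) mod 24
= 21 mod 24 = 21
Minutes unchanged → 21:53

21:53


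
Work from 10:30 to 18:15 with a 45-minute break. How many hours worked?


Total time = (18×60+15) - (10×60+30)
= 1095 - 630 = 465 min
Minus break: 465 - 45 = 420 min
= 7h 0m

7h 0m (420 minutes)


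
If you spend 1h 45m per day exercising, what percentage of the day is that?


Time: 105 minutes
Day: 1440 minutes
Percentage = (105/1440) × 100 ≈ 7.3%

7.3%


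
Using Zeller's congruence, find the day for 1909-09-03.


Friday

Zeller's congruence:
q=3, m=9, k=9, j=19
h = (3 + ⌊13×10/5⌋ + 9 + ⌊9/4⌋ + ⌊19/4⌋ - 2×19) mod 7
= (3 + 26 + 9 + 2 + 4 - 38) mod 7
= 6 mod 7 = 6
h=6 → Friday


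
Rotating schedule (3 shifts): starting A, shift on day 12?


Shift C

Shifts: A, B, C
Start: A (index 0)
Day 12: (0 + 12 - 1) mod 3
= 11 mod 3
= 2
Index 2 → shift C


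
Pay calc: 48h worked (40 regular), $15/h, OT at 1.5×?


$780.00

Regular: 40h × $15 = $600.00
Overtime: 48 - 40 = 8h
OT pay: 8h × $15 × 1.5 = $180.00
Total = $600.00 + $180.00 = $780.00


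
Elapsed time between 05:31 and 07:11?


End time in minutes: 7×60 + 11 = 431
Start time in minutes: 5×60 + 31 = 331
Difference = 431 - 331 = 100 minutes
= 1 hours 40 minutes

1h 40m


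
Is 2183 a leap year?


Rules: divisible by 4 AND (not by 100 OR by 400)
2183 ÷ 4 = 545 remainder 3 → not divisible by 4
Not divisible by 4 → not a leap year

No


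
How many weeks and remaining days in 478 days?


Weeks: 478 ÷ 7 = 68 remainder 2

68 weeks 2 days


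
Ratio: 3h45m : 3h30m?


Duration 1: 225 minutes
Duration 2: 210 minutes
Ratio = 225:210
GCD = 15
Simplified = 15:14
As a decimal: 15/14 ≈ 1.07

15:14 (1.07)


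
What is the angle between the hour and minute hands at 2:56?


112.0°

Hour hand = 2×30 + 56×0.5 = 88.0°
Minute hand = 56×6 = 336°
Difference = |88.0 - 336| = 248.0°
Since > 180°: 360 - 248.0 = 112.0°


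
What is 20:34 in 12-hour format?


Hour: 20
20 - 12 = 8 → PM

8:34 PM


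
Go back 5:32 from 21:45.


16:13

Start: 1305 minutes from midnight
Subtract: 332 minutes
Remaining: 1305 - 332 = 973
Hours: 16, Minutes: 13


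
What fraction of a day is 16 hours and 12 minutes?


Total minutes: 16×60 + 12 = 972
Day = 24×60 = 1440 minutes
Fraction = 972/1440 = 0.6750
As a percentage: 972/1440 × 100 = 67.50%

0.6750 (67.50%)


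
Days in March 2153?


Month: March (month 3)
March has 31 days

31 days


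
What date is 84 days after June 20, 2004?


Start: June 20, 2004
Add 84 days
June 20 → July 1: 30 - 20 + 1 = 11 days (84 - 11 = 73 left)
July 1 → August 1: 31 - 1 + 1 = 31 days (73 - 31 = 42 left)
August 1 → September 1: 31 - 1 + 1 = 31 days (42 - 31 = 11 left)
September 1 + 11 = September 12, 2004

September 12, 2004


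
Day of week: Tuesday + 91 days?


Tuesday

Start: Tuesday (index 1)
(1 + 91) mod 7
= 92 mod 7
= 1
Index 1 → Tuesday


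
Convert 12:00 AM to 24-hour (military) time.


Input: 12:00 AM
12 AM → 00 (midnight)

00:00


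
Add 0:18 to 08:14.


08:32

Start: 494 minutes from midnight
Add: 18 minutes
Total: 512 minutes
Hours: 512 ÷ 60 = 8 remainder 32


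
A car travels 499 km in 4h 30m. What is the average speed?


110.9 km/h

Distance: 499 km
Time: 4h 30m = 270 min = 270/60 = 9/2 hours
Speed = 499 ÷ (9/2) = 499 × 2 / 9 = 998/9 ≈ 110.9 km/h


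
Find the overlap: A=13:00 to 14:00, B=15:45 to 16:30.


0 minutes

Meeting A: 780-840 (in minutes from midnight)
Meeting B: 945-990
Overlap start = max(780, 945) = 945
Overlap end = min(840, 990) = 840
Overlap = max(0, 840 - 945) = 0 min


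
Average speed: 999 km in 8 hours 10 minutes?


Distance: 999 km
Time: 8h 10m = 490 min = 490/60 = 49/6 hours
Speed = 999 ÷ (49/6) = 999 × 6 / 49 = 5994/49 ≈ 122.3 km/h

122.3 km/h


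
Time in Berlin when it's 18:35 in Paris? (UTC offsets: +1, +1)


18:35

Time difference = UTC+1 - UTC+1 = +0 hours
New hour = (18 + 0) mod 24
= 18 mod 24 = 18
Minutes unchanged → 18:35


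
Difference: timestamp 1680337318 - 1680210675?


126643 seconds (35.2 hours / 1.47 days)

Difference = 1680337318 - 1680210675 = 126643 seconds
In hours: 126643 / 3600 ≈ 35.2
In days: 126643 / 86400 ≈ 1.47


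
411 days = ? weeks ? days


Weeks: 411 ÷ 7 = 58 remainder 5

58 weeks 5 days


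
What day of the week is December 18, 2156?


Saturday

Zeller's congruence:
q=18, m=12, k=56, j=21
h = (18 + ⌊13×13/5⌋ + 56 + ⌊56/4⌋ + ⌊21/4⌋ - 2×21) mod 7
= (18 + 33 + 56 + 14 + 5 - 42) mod 7
= 84 mod 7 = 0
h=0 → Saturday


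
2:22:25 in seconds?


Hours: 2 × 3600 = 7200
Minutes: 22 × 60 = 1320
Seconds: 25
Total = 7200 + 1320 + 25 = 8545

8545 seconds


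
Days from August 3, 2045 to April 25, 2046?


From August 3, 2045 to April 25, 2046
Rest of August 2045: 31 - 3 = 28
Full months: September 30, October 31, November 30, December 31, January 31, February 2046 28, March 31
Days into April 2046: 25
Total = 28 + 30 + 31 + 30 + 31 + 31 + 28 + 31 + 25 = 265 days

265 days


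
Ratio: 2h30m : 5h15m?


10:21 (0.48)

Duration 1: 150 minutes
Duration 2: 315 minutes
Ratio = 150:315
GCD = 15
Simplified = 10:21
As a decimal: 10/21 ≈ 0.48


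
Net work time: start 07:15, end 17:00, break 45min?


Total time = (17×60+0) - (7×60+15)
= 1020 - 435 = 585 min
Minus break: 585 - 45 = 540 min
= 9h 0m

9h 0m (540 minutes)


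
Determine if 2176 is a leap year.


Rules: divisible by 4 AND (not by 100 OR by 400)
2176 ÷ 4 = 544 exactly → divisible by 4
2176 ÷ 100 = 21 remainder 76 → not divisible by 100
Divisible by 4 but not by 100 → leap year

Yes


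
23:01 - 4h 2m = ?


Start: 1381 minutes from midnight
Subtract: 242 minutes
Remaining: 1381 - 242 = 1139
Hours: 18, Minutes: 59

18:59


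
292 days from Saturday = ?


Thursday

Start: Saturday (index 5)
(5 + 292) mod 7
= 297 mod 7
= 3
Index 3 → Thursday


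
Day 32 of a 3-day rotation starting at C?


Shift A

Shifts: A, B, C
Start: C (index 2)
Day 32: (2 + 32 - 1) mod 3
= 33 mod 3
= 0
Index 0 → shift A


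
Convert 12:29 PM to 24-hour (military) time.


Input: 12:29 PM
12 PM → 12 (noon)

12:29


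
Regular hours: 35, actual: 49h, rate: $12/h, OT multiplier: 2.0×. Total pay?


Regular: 35h × $12 = $420.00
Overtime: 49 - 35 = 14h
OT pay: 14h × $12 × 2.0 = $336.00
Total = $420.00 + $336.00 = $756.00

$756.00


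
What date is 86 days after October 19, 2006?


Start: October 19, 2006
Add 86 days
October 19 → November 1: 31 - 19 + 1 = 13 days (86 - 13 = 73 left)
November 1 → December 1: 30 - 1 + 1 = 30 days (73 - 30 = 43 left)
December 1 → January 1: 31 - 1 + 1 = 31 days (43 - 31 = 12 left)
January 1 + 12 = January 13, 2007

January 13, 2007


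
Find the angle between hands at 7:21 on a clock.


Hour hand = 7×30 + 21×0.5 = 220.5°
Minute hand = 21×6 = 126°
Difference = |220.5 - 126| = 94.5°

94.5°
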